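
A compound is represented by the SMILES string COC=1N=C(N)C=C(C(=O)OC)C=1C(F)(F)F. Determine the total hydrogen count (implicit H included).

Walk through each heavy atom and fill implicit hydrogens from standard valence (C 4, N 3, O 2, S 2, halogen 1):
  atom 1: C, bond orders sum to 1 (valence 4) → 3 H
  atom 2: O, bond orders sum to 2 (valence 2) → 0 H
  atom 3: C, bond orders sum to 4 (valence 4) → 0 H
  atom 4: N, bond orders sum to 3 (valence 3) → 0 H
  atom 5: C, bond orders sum to 4 (valence 4) → 0 H
  atom 6: N, bond orders sum to 1 (valence 3) → 2 H
  atom 7: C, bond orders sum to 3 (valence 4) → 1 H
  atom 8: C, bond orders sum to 4 (valence 4) → 0 H
  atom 9: C, bond orders sum to 4 (valence 4) → 0 H
  atom 10: O, bond orders sum to 2 (valence 2) → 0 H
  atom 11: O, bond orders sum to 2 (valence 2) → 0 H
  atom 12: C, bond orders sum to 1 (valence 4) → 3 H
  atom 13: C, bond orders sum to 4 (valence 4) → 0 H
  atom 14: C, bond orders sum to 4 (valence 4) → 0 H
  atom 15: F (halogen, monovalent) → 0 H
  atom 16: F (halogen, monovalent) → 0 H
  atom 17: F (halogen, monovalent) → 0 H
Total hydrogens: 9.

9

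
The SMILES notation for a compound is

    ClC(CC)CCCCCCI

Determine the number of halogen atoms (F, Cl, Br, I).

2

Halogen atoms appear at heavy-atom positions 1, 11 (1×Cl, 1×I).
Halogen count: 2.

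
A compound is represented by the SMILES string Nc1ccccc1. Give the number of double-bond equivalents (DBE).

4

Molecular formula: C6H7N.
DoU = (2C + 2 + N − H − X) / 2, where X is the halogen count and O/S are ignored.
    = (2·6 + 2 + 1 − 7 − 0) / 2 = 8 / 2 = 4.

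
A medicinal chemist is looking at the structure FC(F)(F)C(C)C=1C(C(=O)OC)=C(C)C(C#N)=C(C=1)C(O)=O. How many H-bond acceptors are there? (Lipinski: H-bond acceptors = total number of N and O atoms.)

N atoms: 1; O atoms: 4.
Lipinski HBA = 1 + 4 = 5.

5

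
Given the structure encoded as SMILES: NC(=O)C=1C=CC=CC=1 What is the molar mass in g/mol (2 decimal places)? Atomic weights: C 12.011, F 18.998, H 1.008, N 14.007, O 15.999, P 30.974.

First, the molecular formula is C7H7NO (counting implicit H from valence).
  C: 7 × 12.011 = 84.077
  H: 7 × 1.008 = 7.056
  N: 1 × 14.007 = 14.007
  O: 1 × 15.999 = 15.999
Sum: 7×12.011 + 7×1.008 + 1×14.007 + 1×15.999 = 121.139 → 121.14 g/mol.

121.14 g/mol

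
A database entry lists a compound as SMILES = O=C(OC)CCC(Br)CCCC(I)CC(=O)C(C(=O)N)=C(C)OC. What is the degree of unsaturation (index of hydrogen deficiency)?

4

Molecular formula: C16H25BrINO5.
DoU = (2C + 2 + N − H − X) / 2, where X is the halogen count and O/S are ignored.
    = (2·16 + 2 + 1 − 25 − 2) / 2 = 8 / 2 = 4.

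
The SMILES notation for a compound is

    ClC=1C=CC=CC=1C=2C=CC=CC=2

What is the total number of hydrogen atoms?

Walk through each heavy atom and fill implicit hydrogens from standard valence (C 4, N 3, O 2, S 2, halogen 1):
  atom 1: Cl (halogen, monovalent) → 0 H
  atom 2: C, bond orders sum to 4 (valence 4) → 0 H
  atom 3: C, bond orders sum to 3 (valence 4) → 1 H
  atom 4: C, bond orders sum to 3 (valence 4) → 1 H
  atom 5: C, bond orders sum to 3 (valence 4) → 1 H
  atom 6: C, bond orders sum to 3 (valence 4) → 1 H
  atom 7: C, bond orders sum to 4 (valence 4) → 0 H
  atom 8: C, bond orders sum to 4 (valence 4) → 0 H
  atom 9: C, bond orders sum to 3 (valence 4) → 1 H
  atom 10: C, bond orders sum to 3 (valence 4) → 1 H
  atom 11: C, bond orders sum to 3 (valence 4) → 1 H
  atom 12: C, bond orders sum to 3 (valence 4) → 1 H
  atom 13: C, bond orders sum to 3 (valence 4) → 1 H
Total hydrogens: 9.

9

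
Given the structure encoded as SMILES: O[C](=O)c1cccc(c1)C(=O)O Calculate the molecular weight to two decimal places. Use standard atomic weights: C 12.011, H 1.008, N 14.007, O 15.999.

First, the molecular formula is C8H6O4 (counting implicit H from valence).
  C: 8 × 12.011 = 96.088
  H: 6 × 1.008 = 6.048
  O: 4 × 15.999 = 63.996
Sum: 8×12.011 + 6×1.008 + 4×15.999 = 166.132 → 166.13 g/mol.

166.13 g/mol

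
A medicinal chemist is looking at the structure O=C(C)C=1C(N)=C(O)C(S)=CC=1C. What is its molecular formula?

Walk through each heavy atom and fill implicit hydrogens from standard valence (C 4, N 3, O 2, S 2, halogen 1):
  atom 1: O, bond orders sum to 2 (valence 2) → 0 H
  atom 2: C, bond orders sum to 4 (valence 4) → 0 H
  atom 3: C, bond orders sum to 1 (valence 4) → 3 H
  atom 4: C, bond orders sum to 4 (valence 4) → 0 H
  atom 5: C, bond orders sum to 4 (valence 4) → 0 H
  atom 6: N, bond orders sum to 1 (valence 3) → 2 H
  atom 7: C, bond orders sum to 4 (valence 4) → 0 H
  atom 8: O, bond orders sum to 1 (valence 2) → 1 H
  atom 9: C, bond orders sum to 4 (valence 4) → 0 H
  atom 10: S, bond orders sum to 1 (valence 2) → 1 H
  atom 11: C, bond orders sum to 3 (valence 4) → 1 H
  atom 12: C, bond orders sum to 4 (valence 4) → 0 H
  atom 13: C, bond orders sum to 1 (valence 4) → 3 H
Totals → C:9, H:11, N:1, O:2, S:1.

C9H11NO2S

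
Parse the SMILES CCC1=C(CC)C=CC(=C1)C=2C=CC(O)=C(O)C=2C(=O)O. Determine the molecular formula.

Walk through each heavy atom and fill implicit hydrogens from standard valence (C 4, N 3, O 2, S 2, halogen 1):
  atom 1: C, bond orders sum to 1 (valence 4) → 3 H
  atom 2: C, bond orders sum to 2 (valence 4) → 2 H
  atom 3: C, bond orders sum to 4 (valence 4) → 0 H
  atom 4: C, bond orders sum to 4 (valence 4) → 0 H
  atom 5: C, bond orders sum to 2 (valence 4) → 2 H
  atom 6: C, bond orders sum to 1 (valence 4) → 3 H
  atom 7: C, bond orders sum to 3 (valence 4) → 1 H
  atom 8: C, bond orders sum to 3 (valence 4) → 1 H
  atom 9: C, bond orders sum to 4 (valence 4) → 0 H
  atom 10: C, bond orders sum to 3 (valence 4) → 1 H
  atom 11: C, bond orders sum to 4 (valence 4) → 0 H
  atom 12: C, bond orders sum to 3 (valence 4) → 1 H
  atom 13: C, bond orders sum to 3 (valence 4) → 1 H
  atom 14: C, bond orders sum to 4 (valence 4) → 0 H
  atom 15: O, bond orders sum to 1 (valence 2) → 1 H
  atom 16: C, bond orders sum to 4 (valence 4) → 0 H
  atom 17: O, bond orders sum to 1 (valence 2) → 1 H
  atom 18: C, bond orders sum to 4 (valence 4) → 0 H
  atom 19: C, bond orders sum to 4 (valence 4) → 0 H
  atom 20: O, bond orders sum to 2 (valence 2) → 0 H
  atom 21: O, bond orders sum to 1 (valence 2) → 1 H
Totals → C:17, H:18, O:4.

C17H18O4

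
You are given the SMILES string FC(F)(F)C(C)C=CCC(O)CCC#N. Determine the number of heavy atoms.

15

Every atom symbol written in the SMILES (organic subset) is one heavy atom; implicit H are not written.
Heavy atoms by element → C:10, F:3, N:1, O:1.
Total: 15.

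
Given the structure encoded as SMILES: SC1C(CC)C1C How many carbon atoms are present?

Count every carbon token in the SMILES (each C, including those in ring-closure positions and inside branches).
Carbon count: 6.

6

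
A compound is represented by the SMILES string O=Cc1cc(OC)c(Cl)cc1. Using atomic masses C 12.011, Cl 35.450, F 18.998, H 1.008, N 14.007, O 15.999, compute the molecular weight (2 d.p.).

First, the molecular formula is C8H7ClO2 (counting implicit H from valence).
  C: 8 × 12.011 = 96.088
  Cl: 1 × 35.450 = 35.450
  H: 7 × 1.008 = 7.056
  O: 2 × 15.999 = 31.998
Sum: 8×12.011 + 1×35.450 + 7×1.008 + 2×15.999 = 170.592 → 170.59 g/mol.

170.59 g/mol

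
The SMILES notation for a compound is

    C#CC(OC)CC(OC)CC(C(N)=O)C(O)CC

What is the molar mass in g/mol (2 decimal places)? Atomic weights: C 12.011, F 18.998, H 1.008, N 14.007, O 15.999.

First, the molecular formula is C13H23NO4 (counting implicit H from valence).
  C: 13 × 12.011 = 156.143
  H: 23 × 1.008 = 23.184
  N: 1 × 14.007 = 14.007
  O: 4 × 15.999 = 63.996
Sum: 13×12.011 + 23×1.008 + 1×14.007 + 4×15.999 = 257.330 → 257.33 g/mol.

257.33 g/mol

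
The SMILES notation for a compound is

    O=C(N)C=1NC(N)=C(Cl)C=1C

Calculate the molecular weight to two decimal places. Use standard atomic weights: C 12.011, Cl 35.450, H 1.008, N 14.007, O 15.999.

173.60 g/mol

First, the molecular formula is C6H8ClN3O (counting implicit H from valence).
  C: 6 × 12.011 = 72.066
  Cl: 1 × 35.450 = 35.450
  H: 8 × 1.008 = 8.064
  N: 3 × 14.007 = 42.021
  O: 1 × 15.999 = 15.999
Sum: 6×12.011 + 1×35.450 + 8×1.008 + 3×14.007 + 1×15.999 = 173.600 → 173.60 g/mol.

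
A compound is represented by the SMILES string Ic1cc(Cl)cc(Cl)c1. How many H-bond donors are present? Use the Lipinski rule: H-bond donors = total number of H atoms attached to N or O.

Donors: find every N or O and count the H atoms it carries.
  (no N or O atoms present)
Lipinski HBD = 0.

0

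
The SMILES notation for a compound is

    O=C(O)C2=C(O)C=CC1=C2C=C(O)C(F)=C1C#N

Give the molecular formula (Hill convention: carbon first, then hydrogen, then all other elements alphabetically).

Walk through each heavy atom and fill implicit hydrogens from standard valence (C 4, N 3, O 2, S 2, halogen 1):
  atom 1: O, bond orders sum to 2 (valence 2) → 0 H
  atom 2: C, bond orders sum to 4 (valence 4) → 0 H
  atom 3: O, bond orders sum to 1 (valence 2) → 1 H
  atom 4: C, bond orders sum to 4 (valence 4) → 0 H
  atom 5: C, bond orders sum to 4 (valence 4) → 0 H
  atom 6: O, bond orders sum to 1 (valence 2) → 1 H
  atom 7: C, bond orders sum to 3 (valence 4) → 1 H
  atom 8: C, bond orders sum to 3 (valence 4) → 1 H
  atom 9: C, bond orders sum to 4 (valence 4) → 0 H
  atom 10: C, bond orders sum to 4 (valence 4) → 0 H
  atom 11: C, bond orders sum to 3 (valence 4) → 1 H
  atom 12: C, bond orders sum to 4 (valence 4) → 0 H
  atom 13: O, bond orders sum to 1 (valence 2) → 1 H
  atom 14: C, bond orders sum to 4 (valence 4) → 0 H
  atom 15: F (halogen, monovalent) → 0 H
  atom 16: C, bond orders sum to 4 (valence 4) → 0 H
  atom 17: C, bond orders sum to 4 (valence 4) → 0 H
  atom 18: N, bond orders sum to 3 (valence 3) → 0 H
Totals → C:12, H:6, F:1, N:1, O:4.
In Hill order: C12H6FNO4.

C12H6FNO4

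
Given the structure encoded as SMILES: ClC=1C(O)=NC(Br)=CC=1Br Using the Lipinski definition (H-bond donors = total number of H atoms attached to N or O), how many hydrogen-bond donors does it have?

Donors: find every N or O and count the H atoms it carries.
  atom 4 (O): bond orders sum to 1 → 1 H
  atom 5 (N): bond orders sum to 3 → 0 H
Lipinski HBD = 1.

1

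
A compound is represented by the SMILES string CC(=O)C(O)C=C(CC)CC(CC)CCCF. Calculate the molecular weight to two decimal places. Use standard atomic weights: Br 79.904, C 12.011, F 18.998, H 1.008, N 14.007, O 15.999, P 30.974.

244.35 g/mol

First, the molecular formula is C14H25FO2 (counting implicit H from valence).
  C: 14 × 12.011 = 168.154
  F: 1 × 18.998 = 18.998
  H: 25 × 1.008 = 25.200
  O: 2 × 15.999 = 31.998
Sum: 14×12.011 + 1×18.998 + 25×1.008 + 2×15.999 = 244.350 → 244.35 g/mol.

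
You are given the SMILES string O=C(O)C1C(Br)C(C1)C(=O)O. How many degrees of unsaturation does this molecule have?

Degree of unsaturation = (number of rings) + (number of π bonds).
Ring closures in the SMILES: 1.
π bonds: 2 double bonds (each 1 DoU) → 2 DoU from unsaturation.
Total DoU = 1 + 2 = 3.

3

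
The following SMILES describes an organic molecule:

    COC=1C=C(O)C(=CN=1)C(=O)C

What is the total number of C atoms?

Count every carbon token in the SMILES (each C, including those in ring-closure positions and inside branches).
Carbon count: 8.

8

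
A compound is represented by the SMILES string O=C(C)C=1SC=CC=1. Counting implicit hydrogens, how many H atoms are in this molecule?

Walk through each heavy atom and fill implicit hydrogens from standard valence (C 4, N 3, O 2, S 2, halogen 1):
  atom 1: O, bond orders sum to 2 (valence 2) → 0 H
  atom 2: C, bond orders sum to 4 (valence 4) → 0 H
  atom 3: C, bond orders sum to 1 (valence 4) → 3 H
  atom 4: C, bond orders sum to 4 (valence 4) → 0 H
  atom 5: S, bond orders sum to 2 (valence 2) → 0 H
  atom 6: C, bond orders sum to 3 (valence 4) → 1 H
  atom 7: C, bond orders sum to 3 (valence 4) → 1 H
  atom 8: C, bond orders sum to 3 (valence 4) → 1 H
Total hydrogens: 6.

6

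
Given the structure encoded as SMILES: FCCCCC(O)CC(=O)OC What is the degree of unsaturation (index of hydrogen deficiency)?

Degree of unsaturation = (number of rings) + (number of π bonds).
Ring closures in the SMILES: 0.
π bonds: 1 double bond (each 1 DoU) → 1 DoU from unsaturation.
Total DoU = 0 + 1 = 1.

1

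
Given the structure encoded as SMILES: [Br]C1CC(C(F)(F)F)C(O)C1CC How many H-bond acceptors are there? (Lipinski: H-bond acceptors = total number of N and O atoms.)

1

N atoms: 0; O atoms: 1.
Lipinski HBA = 0 + 1 = 1.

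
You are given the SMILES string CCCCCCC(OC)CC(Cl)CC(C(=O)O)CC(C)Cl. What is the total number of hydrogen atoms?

30

Walk through each heavy atom and fill implicit hydrogens from standard valence (C 4, N 3, O 2, S 2, halogen 1):
  atom 1: C, bond orders sum to 1 (valence 4) → 3 H
  atom 2: C, bond orders sum to 2 (valence 4) → 2 H
  atom 3: C, bond orders sum to 2 (valence 4) → 2 H
  atom 4: C, bond orders sum to 2 (valence 4) → 2 H
  atom 5: C, bond orders sum to 2 (valence 4) → 2 H
  atom 6: C, bond orders sum to 2 (valence 4) → 2 H
  atom 7: C, bond orders sum to 3 (valence 4) → 1 H
  atom 8: O, bond orders sum to 2 (valence 2) → 0 H
  atom 9: C, bond orders sum to 1 (valence 4) → 3 H
  atom 10: C, bond orders sum to 2 (valence 4) → 2 H
  atom 11: C, bond orders sum to 3 (valence 4) → 1 H
  atom 12: Cl (halogen, monovalent) → 0 H
  atom 13: C, bond orders sum to 2 (valence 4) → 2 H
  atom 14: C, bond orders sum to 3 (valence 4) → 1 H
  atom 15: C, bond orders sum to 4 (valence 4) → 0 H
  atom 16: O, bond orders sum to 2 (valence 2) → 0 H
  atom 17: O, bond orders sum to 1 (valence 2) → 1 H
  atom 18: C, bond orders sum to 2 (valence 4) → 2 H
  atom 19: C, bond orders sum to 3 (valence 4) → 1 H
  atom 20: C, bond orders sum to 1 (valence 4) → 3 H
  atom 21: Cl (halogen, monovalent) → 0 H
Total hydrogens: 30.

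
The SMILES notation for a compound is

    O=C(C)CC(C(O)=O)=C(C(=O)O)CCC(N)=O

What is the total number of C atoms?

10

Count every carbon token in the SMILES (each C, including those in ring-closure positions and inside branches).
Carbon count: 10.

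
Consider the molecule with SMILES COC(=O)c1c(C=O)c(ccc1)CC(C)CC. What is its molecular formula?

C14H18O3

Walk through each heavy atom and fill implicit hydrogens from standard valence (C 4, N 3, O 2, S 2, halogen 1); for lowercase aromatic atoms, an aromatic c carries 1 H when it has two neighbours and 0 H with three, and aromatic n carries 0 H:
  atom 1: C, bond orders sum to 1 (valence 4) → 3 H
  atom 2: O, bond orders sum to 2 (valence 2) → 0 H
  atom 3: C, bond orders sum to 4 (valence 4) → 0 H
  atom 4: O, bond orders sum to 2 (valence 2) → 0 H
  atom 5: aromatic c, 3 neighbours → 0 H
  atom 6: aromatic c, 3 neighbours → 0 H
  atom 7: C, bond orders sum to 3 (valence 4) → 1 H
  atom 8: O, bond orders sum to 2 (valence 2) → 0 H
  atom 9: aromatic c, 3 neighbours → 0 H
  atom 10: aromatic c, 2 neighbours → 1 H
  atom 11: aromatic c, 2 neighbours → 1 H
  atom 12: aromatic c, 2 neighbours → 1 H
  atom 13: C, bond orders sum to 2 (valence 4) → 2 H
  atom 14: C, bond orders sum to 3 (valence 4) → 1 H
  atom 15: C, bond orders sum to 1 (valence 4) → 3 H
  atom 16: C, bond orders sum to 2 (valence 4) → 2 H
  atom 17: C, bond orders sum to 1 (valence 4) → 3 H
Totals → C:14, H:18, O:3.
In Hill order: C14H18O3.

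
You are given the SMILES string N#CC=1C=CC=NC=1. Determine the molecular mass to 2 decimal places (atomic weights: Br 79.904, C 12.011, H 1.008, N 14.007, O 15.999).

First, the molecular formula is C6H4N2 (counting implicit H from valence).
  C: 6 × 12.011 = 72.066
  H: 4 × 1.008 = 4.032
  N: 2 × 14.007 = 28.014
Sum: 6×12.011 + 4×1.008 + 2×14.007 = 104.112 → 104.11 g/mol.

104.11 g/mol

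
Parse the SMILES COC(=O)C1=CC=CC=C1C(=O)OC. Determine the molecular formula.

Walk through each heavy atom and fill implicit hydrogens from standard valence (C 4, N 3, O 2, S 2, halogen 1):
  atom 1: C, bond orders sum to 1 (valence 4) → 3 H
  atom 2: O, bond orders sum to 2 (valence 2) → 0 H
  atom 3: C, bond orders sum to 4 (valence 4) → 0 H
  atom 4: O, bond orders sum to 2 (valence 2) → 0 H
  atom 5: C, bond orders sum to 4 (valence 4) → 0 H
  atom 6: C, bond orders sum to 3 (valence 4) → 1 H
  atom 7: C, bond orders sum to 3 (valence 4) → 1 H
  atom 8: C, bond orders sum to 3 (valence 4) → 1 H
  atom 9: C, bond orders sum to 3 (valence 4) → 1 H
  atom 10: C, bond orders sum to 4 (valence 4) → 0 H
  atom 11: C, bond orders sum to 4 (valence 4) → 0 H
  atom 12: O, bond orders sum to 2 (valence 2) → 0 H
  atom 13: O, bond orders sum to 2 (valence 2) → 0 H
  atom 14: C, bond orders sum to 1 (valence 4) → 3 H
Totals → C:10, H:10, O:4.

C10H10O4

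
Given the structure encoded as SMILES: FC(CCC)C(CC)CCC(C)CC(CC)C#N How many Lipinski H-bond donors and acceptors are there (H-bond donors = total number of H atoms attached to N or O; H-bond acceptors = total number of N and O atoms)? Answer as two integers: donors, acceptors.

0, 1

Donors: find every N or O and count the H atoms it carries.
  atom 18 (N): bond orders sum to 3 → 0 H
Lipinski HBD = 0.
Acceptors: N atoms = 1, O atoms = 0 → HBA = 1.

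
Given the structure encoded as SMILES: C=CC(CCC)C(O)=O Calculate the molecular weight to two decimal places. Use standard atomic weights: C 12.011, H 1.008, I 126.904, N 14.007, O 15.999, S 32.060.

128.17 g/mol

First, the molecular formula is C7H12O2 (counting implicit H from valence).
  C: 7 × 12.011 = 84.077
  H: 12 × 1.008 = 12.096
  O: 2 × 15.999 = 31.998
Sum: 7×12.011 + 12×1.008 + 2×15.999 = 128.171 → 128.17 g/mol.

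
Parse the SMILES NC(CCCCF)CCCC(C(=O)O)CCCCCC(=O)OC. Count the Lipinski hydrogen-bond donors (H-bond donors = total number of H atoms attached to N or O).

Donors: find every N or O and count the H atoms it carries.
  atom 1 (N): bond orders sum to 1 → 2 H
  atom 13 (O): bond orders sum to 2 → 0 H
  atom 14 (O): bond orders sum to 1 → 1 H
  atom 21 (O): bond orders sum to 2 → 0 H
  atom 22 (O): bond orders sum to 2 → 0 H
Lipinski HBD = 3.

3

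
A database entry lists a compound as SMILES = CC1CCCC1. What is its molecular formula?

C6H12

Walk through each heavy atom and fill implicit hydrogens from standard valence (C 4, N 3, O 2, S 2, halogen 1):
  atom 1: C, bond orders sum to 1 (valence 4) → 3 H
  atom 2: C, bond orders sum to 3 (valence 4) → 1 H
  atom 3: C, bond orders sum to 2 (valence 4) → 2 H
  atom 4: C, bond orders sum to 2 (valence 4) → 2 H
  atom 5: C, bond orders sum to 2 (valence 4) → 2 H
  atom 6: C, bond orders sum to 2 (valence 4) → 2 H
Totals → C:6, H:12.
In Hill order: C6H12.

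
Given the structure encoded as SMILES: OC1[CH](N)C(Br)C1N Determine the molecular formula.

Walk through each heavy atom and fill implicit hydrogens from standard valence (C 4, N 3, O 2, S 2, halogen 1):
  atom 1: O, bond orders sum to 1 (valence 2) → 1 H
  atom 2: C, bond orders sum to 3 (valence 4) → 1 H
  atom 3: C with explicit H count 1
  atom 4: N, bond orders sum to 1 (valence 3) → 2 H
  atom 5: C, bond orders sum to 3 (valence 4) → 1 H
  atom 6: Br (halogen, monovalent) → 0 H
  atom 7: C, bond orders sum to 3 (valence 4) → 1 H
  atom 8: N, bond orders sum to 1 (valence 3) → 2 H
Totals → C:4, H:9, Br:1, N:2, O:1.

C4H9BrN2O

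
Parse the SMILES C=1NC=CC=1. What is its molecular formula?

Walk through each heavy atom and fill implicit hydrogens from standard valence (C 4, N 3, O 2, S 2, halogen 1):
  atom 1: C, bond orders sum to 3 (valence 4) → 1 H
  atom 2: N, bond orders sum to 2 (valence 3) → 1 H
  atom 3: C, bond orders sum to 3 (valence 4) → 1 H
  atom 4: C, bond orders sum to 3 (valence 4) → 1 H
  atom 5: C, bond orders sum to 3 (valence 4) → 1 H
Totals → C:4, H:5, N:1.
In Hill order: C4H5N.

C4H5N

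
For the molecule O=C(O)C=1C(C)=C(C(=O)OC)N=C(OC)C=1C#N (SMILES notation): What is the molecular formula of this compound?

C11H10N2O5

Walk through each heavy atom and fill implicit hydrogens from standard valence (C 4, N 3, O 2, S 2, halogen 1):
  atom 1: O, bond orders sum to 2 (valence 2) → 0 H
  atom 2: C, bond orders sum to 4 (valence 4) → 0 H
  atom 3: O, bond orders sum to 1 (valence 2) → 1 H
  atom 4: C, bond orders sum to 4 (valence 4) → 0 H
  atom 5: C, bond orders sum to 4 (valence 4) → 0 H
  atom 6: C, bond orders sum to 1 (valence 4) → 3 H
  atom 7: C, bond orders sum to 4 (valence 4) → 0 H
  atom 8: C, bond orders sum to 4 (valence 4) → 0 H
  atom 9: O, bond orders sum to 2 (valence 2) → 0 H
  atom 10: O, bond orders sum to 2 (valence 2) → 0 H
  atom 11: C, bond orders sum to 1 (valence 4) → 3 H
  atom 12: N, bond orders sum to 3 (valence 3) → 0 H
  atom 13: C, bond orders sum to 4 (valence 4) → 0 H
  atom 14: O, bond orders sum to 2 (valence 2) → 0 H
  atom 15: C, bond orders sum to 1 (valence 4) → 3 H
  atom 16: C, bond orders sum to 4 (valence 4) → 0 H
  atom 17: C, bond orders sum to 4 (valence 4) → 0 H
  atom 18: N, bond orders sum to 3 (valence 3) → 0 H
Totals → C:11, H:10, N:2, O:5.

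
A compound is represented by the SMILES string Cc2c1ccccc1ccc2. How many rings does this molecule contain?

In SMILES, each pair of matching ring-closure digits denotes one ring-closing bond; the number of such bonds equals the number of independent rings.
Ring-closure bonds here: 2.

2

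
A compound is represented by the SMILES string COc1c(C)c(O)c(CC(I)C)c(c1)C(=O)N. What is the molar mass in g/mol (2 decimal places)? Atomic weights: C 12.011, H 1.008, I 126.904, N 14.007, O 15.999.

First, the molecular formula is C12H16INO3 (counting implicit H from valence).
  C: 12 × 12.011 = 144.132
  H: 16 × 1.008 = 16.128
  I: 1 × 126.904 = 126.904
  N: 1 × 14.007 = 14.007
  O: 3 × 15.999 = 47.997
Sum: 12×12.011 + 16×1.008 + 1×126.904 + 1×14.007 + 3×15.999 = 349.168 → 349.17 g/mol.

349.17 g/mol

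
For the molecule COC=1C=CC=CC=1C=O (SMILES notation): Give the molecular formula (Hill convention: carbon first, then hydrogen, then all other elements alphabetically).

Walk through each heavy atom and fill implicit hydrogens from standard valence (C 4, N 3, O 2, S 2, halogen 1):
  atom 1: C, bond orders sum to 1 (valence 4) → 3 H
  atom 2: O, bond orders sum to 2 (valence 2) → 0 H
  atom 3: C, bond orders sum to 4 (valence 4) → 0 H
  atom 4: C, bond orders sum to 3 (valence 4) → 1 H
  atom 5: C, bond orders sum to 3 (valence 4) → 1 H
  atom 6: C, bond orders sum to 3 (valence 4) → 1 H
  atom 7: C, bond orders sum to 3 (valence 4) → 1 H
  atom 8: C, bond orders sum to 4 (valence 4) → 0 H
  atom 9: C, bond orders sum to 3 (valence 4) → 1 H
  atom 10: O, bond orders sum to 2 (valence 2) → 0 H
Totals → C:8, H:8, O:2.

C8H8O2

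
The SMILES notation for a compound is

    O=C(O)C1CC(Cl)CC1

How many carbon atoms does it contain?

6

Count every carbon token in the SMILES (each C, including those in ring-closure positions and inside branches).
Carbon count: 6.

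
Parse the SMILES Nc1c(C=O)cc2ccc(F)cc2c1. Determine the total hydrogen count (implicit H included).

Walk through each heavy atom and fill implicit hydrogens from standard valence (C 4, N 3, O 2, S 2, halogen 1); for lowercase aromatic atoms, an aromatic c carries 1 H when it has two neighbours and 0 H with three, and aromatic n carries 0 H:
  atom 1: N, bond orders sum to 1 (valence 3) → 2 H
  atom 2: aromatic c, 3 neighbours → 0 H
  atom 3: aromatic c, 3 neighbours → 0 H
  atom 4: C, bond orders sum to 3 (valence 4) → 1 H
  atom 5: O, bond orders sum to 2 (valence 2) → 0 H
  atom 6: aromatic c, 2 neighbours → 1 H
  atom 7: aromatic c, 3 neighbours → 0 H
  atom 8: aromatic c, 2 neighbours → 1 H
  atom 9: aromatic c, 2 neighbours → 1 H
  atom 10: aromatic c, 3 neighbours → 0 H
  atom 11: F (halogen, monovalent) → 0 H
  atom 12: aromatic c, 2 neighbours → 1 H
  atom 13: aromatic c, 3 neighbours → 0 H
  atom 14: aromatic c, 2 neighbours → 1 H
Total hydrogens: 8.

8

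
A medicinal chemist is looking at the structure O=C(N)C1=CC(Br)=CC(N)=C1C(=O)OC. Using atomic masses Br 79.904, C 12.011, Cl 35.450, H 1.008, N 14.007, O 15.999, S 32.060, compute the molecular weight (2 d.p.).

First, the molecular formula is C9H9BrN2O3 (counting implicit H from valence).
  Br: 1 × 79.904 = 79.904
  C: 9 × 12.011 = 108.099
  H: 9 × 1.008 = 9.072
  N: 2 × 14.007 = 28.014
  O: 3 × 15.999 = 47.997
Sum: 1×79.904 + 9×12.011 + 9×1.008 + 2×14.007 + 3×15.999 = 273.086 → 273.09 g/mol.

273.09 g/mol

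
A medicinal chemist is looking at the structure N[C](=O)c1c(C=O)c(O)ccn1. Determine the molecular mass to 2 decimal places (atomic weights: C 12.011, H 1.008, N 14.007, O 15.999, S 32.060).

166.14 g/mol

First, the molecular formula is C7H6N2O3 (counting implicit H from valence).
  C: 7 × 12.011 = 84.077
  H: 6 × 1.008 = 6.048
  N: 2 × 14.007 = 28.014
  O: 3 × 15.999 = 47.997
Sum: 7×12.011 + 6×1.008 + 2×14.007 + 3×15.999 = 166.136 → 166.14 g/mol.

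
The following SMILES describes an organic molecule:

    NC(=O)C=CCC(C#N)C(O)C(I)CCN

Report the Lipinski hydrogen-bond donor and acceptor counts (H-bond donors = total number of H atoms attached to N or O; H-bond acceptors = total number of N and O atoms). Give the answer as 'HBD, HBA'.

Donors: find every N or O and count the H atoms it carries.
  atom 1 (N): bond orders sum to 1 → 2 H
  atom 3 (O): bond orders sum to 2 → 0 H
  atom 9 (N): bond orders sum to 3 → 0 H
  atom 11 (O): bond orders sum to 1 → 1 H
  atom 16 (N): bond orders sum to 1 → 2 H
Lipinski HBD = 5.
Acceptors: N atoms = 3, O atoms = 2 → HBA = 5.

5, 5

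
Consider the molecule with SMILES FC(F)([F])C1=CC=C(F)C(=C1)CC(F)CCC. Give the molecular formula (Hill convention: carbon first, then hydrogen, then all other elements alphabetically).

C12H13F5

Walk through each heavy atom and fill implicit hydrogens from standard valence (C 4, N 3, O 2, S 2, halogen 1):
  atom 1: F (halogen, monovalent) → 0 H
  atom 2: C, bond orders sum to 4 (valence 4) → 0 H
  atom 3: F (halogen, monovalent) → 0 H
  atom 4: F with explicit H count 0
  atom 5: C, bond orders sum to 4 (valence 4) → 0 H
  atom 6: C, bond orders sum to 3 (valence 4) → 1 H
  atom 7: C, bond orders sum to 3 (valence 4) → 1 H
  atom 8: C, bond orders sum to 4 (valence 4) → 0 H
  atom 9: F (halogen, monovalent) → 0 H
  atom 10: C, bond orders sum to 4 (valence 4) → 0 H
  atom 11: C, bond orders sum to 3 (valence 4) → 1 H
  atom 12: C, bond orders sum to 2 (valence 4) → 2 H
  atom 13: C, bond orders sum to 3 (valence 4) → 1 H
  atom 14: F (halogen, monovalent) → 0 H
  atom 15: C, bond orders sum to 2 (valence 4) → 2 H
  atom 16: C, bond orders sum to 2 (valence 4) → 2 H
  atom 17: C, bond orders sum to 1 (valence 4) → 3 H
Totals → C:12, H:13, F:5.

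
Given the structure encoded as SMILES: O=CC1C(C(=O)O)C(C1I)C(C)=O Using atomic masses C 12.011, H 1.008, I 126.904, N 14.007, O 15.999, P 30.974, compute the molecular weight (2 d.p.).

First, the molecular formula is C8H9IO4 (counting implicit H from valence).
  C: 8 × 12.011 = 96.088
  H: 9 × 1.008 = 9.072
  I: 1 × 126.904 = 126.904
  O: 4 × 15.999 = 63.996
Sum: 8×12.011 + 9×1.008 + 1×126.904 + 4×15.999 = 296.060 → 296.06 g/mol.

296.06 g/mol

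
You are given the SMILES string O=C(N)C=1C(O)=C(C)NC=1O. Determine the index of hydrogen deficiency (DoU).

Degree of unsaturation = (number of rings) + (number of π bonds).
Ring closures in the SMILES: 1.
π bonds: 3 double bonds (each 1 DoU) → 3 DoU from unsaturation.
Total DoU = 1 + 3 = 4.

4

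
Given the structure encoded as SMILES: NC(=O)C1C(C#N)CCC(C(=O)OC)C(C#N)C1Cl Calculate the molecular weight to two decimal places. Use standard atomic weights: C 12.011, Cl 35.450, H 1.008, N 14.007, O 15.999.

283.71 g/mol

First, the molecular formula is C12H14ClN3O3 (counting implicit H from valence).
  C: 12 × 12.011 = 144.132
  Cl: 1 × 35.450 = 35.450
  H: 14 × 1.008 = 14.112
  N: 3 × 14.007 = 42.021
  O: 3 × 15.999 = 47.997
Sum: 12×12.011 + 1×35.450 + 14×1.008 + 3×14.007 + 3×15.999 = 283.712 → 283.71 g/mol.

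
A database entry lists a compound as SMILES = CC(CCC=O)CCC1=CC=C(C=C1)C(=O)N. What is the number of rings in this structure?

1

In SMILES, each pair of matching ring-closure digits denotes one ring-closing bond; the number of such bonds equals the number of independent rings.
Ring-closure bonds here: 1.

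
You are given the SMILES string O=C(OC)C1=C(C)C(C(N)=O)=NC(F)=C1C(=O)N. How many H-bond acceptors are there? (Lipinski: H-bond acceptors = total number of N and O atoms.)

7

N atoms: 3; O atoms: 4.
Lipinski HBA = 3 + 4 = 7.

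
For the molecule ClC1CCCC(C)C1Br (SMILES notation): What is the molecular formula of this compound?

C7H12BrCl

Walk through each heavy atom and fill implicit hydrogens from standard valence (C 4, N 3, O 2, S 2, halogen 1):
  atom 1: Cl (halogen, monovalent) → 0 H
  atom 2: C, bond orders sum to 3 (valence 4) → 1 H
  atom 3: C, bond orders sum to 2 (valence 4) → 2 H
  atom 4: C, bond orders sum to 2 (valence 4) → 2 H
  atom 5: C, bond orders sum to 2 (valence 4) → 2 H
  atom 6: C, bond orders sum to 3 (valence 4) → 1 H
  atom 7: C, bond orders sum to 1 (valence 4) → 3 H
  atom 8: C, bond orders sum to 3 (valence 4) → 1 H
  atom 9: Br (halogen, monovalent) → 0 H
Totals → C:7, H:12, Br:1, Cl:1.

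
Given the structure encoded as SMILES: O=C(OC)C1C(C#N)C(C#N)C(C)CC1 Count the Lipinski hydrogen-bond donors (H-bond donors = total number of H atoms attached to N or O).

Donors: find every N or O and count the H atoms it carries.
  atom 1 (O): bond orders sum to 2 → 0 H
  atom 3 (O): bond orders sum to 2 → 0 H
  atom 8 (N): bond orders sum to 3 → 0 H
  atom 11 (N): bond orders sum to 3 → 0 H
Lipinski HBD = 0.

0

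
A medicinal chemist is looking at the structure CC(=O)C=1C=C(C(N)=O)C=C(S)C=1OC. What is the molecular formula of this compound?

C10H11NO3S

Walk through each heavy atom and fill implicit hydrogens from standard valence (C 4, N 3, O 2, S 2, halogen 1):
  atom 1: C, bond orders sum to 1 (valence 4) → 3 H
  atom 2: C, bond orders sum to 4 (valence 4) → 0 H
  atom 3: O, bond orders sum to 2 (valence 2) → 0 H
  atom 4: C, bond orders sum to 4 (valence 4) → 0 H
  atom 5: C, bond orders sum to 3 (valence 4) → 1 H
  atom 6: C, bond orders sum to 4 (valence 4) → 0 H
  atom 7: C, bond orders sum to 4 (valence 4) → 0 H
  atom 8: N, bond orders sum to 1 (valence 3) → 2 H
  atom 9: O, bond orders sum to 2 (valence 2) → 0 H
  atom 10: C, bond orders sum to 3 (valence 4) → 1 H
  atom 11: C, bond orders sum to 4 (valence 4) → 0 H
  atom 12: S, bond orders sum to 1 (valence 2) → 1 H
  atom 13: C, bond orders sum to 4 (valence 4) → 0 H
  atom 14: O, bond orders sum to 2 (valence 2) → 0 H
  atom 15: C, bond orders sum to 1 (valence 4) → 3 H
Totals → C:10, H:11, N:1, O:3, S:1.
In Hill order: C10H11NO3S.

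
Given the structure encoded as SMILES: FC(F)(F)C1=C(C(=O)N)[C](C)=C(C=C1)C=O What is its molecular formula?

Walk through each heavy atom and fill implicit hydrogens from standard valence (C 4, N 3, O 2, S 2, halogen 1):
  atom 1: F (halogen, monovalent) → 0 H
  atom 2: C, bond orders sum to 4 (valence 4) → 0 H
  atom 3: F (halogen, monovalent) → 0 H
  atom 4: F (halogen, monovalent) → 0 H
  atom 5: C, bond orders sum to 4 (valence 4) → 0 H
  atom 6: C, bond orders sum to 4 (valence 4) → 0 H
  atom 7: C, bond orders sum to 4 (valence 4) → 0 H
  atom 8: O, bond orders sum to 2 (valence 2) → 0 H
  atom 9: N, bond orders sum to 1 (valence 3) → 2 H
  atom 10: C with explicit H count 0
  atom 11: C, bond orders sum to 1 (valence 4) → 3 H
  atom 12: C, bond orders sum to 4 (valence 4) → 0 H
  atom 13: C, bond orders sum to 3 (valence 4) → 1 H
  atom 14: C, bond orders sum to 3 (valence 4) → 1 H
  atom 15: C, bond orders sum to 3 (valence 4) → 1 H
  atom 16: O, bond orders sum to 2 (valence 2) → 0 H
Totals → C:10, H:8, F:3, N:1, O:2.
In Hill order: C10H8F3NO2.

C10H8F3NO2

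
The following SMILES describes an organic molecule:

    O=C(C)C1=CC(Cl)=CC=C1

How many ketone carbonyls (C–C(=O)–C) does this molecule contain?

The ketone motif appears at heavy-atom position 2 in the SMILES.
Ketone count: 1.

1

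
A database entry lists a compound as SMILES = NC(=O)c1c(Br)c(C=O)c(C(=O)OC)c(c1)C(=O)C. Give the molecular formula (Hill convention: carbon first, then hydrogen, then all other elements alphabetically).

C12H10BrNO5

Walk through each heavy atom and fill implicit hydrogens from standard valence (C 4, N 3, O 2, S 2, halogen 1); for lowercase aromatic atoms, an aromatic c carries 1 H when it has two neighbours and 0 H with three, and aromatic n carries 0 H:
  atom 1: N, bond orders sum to 1 (valence 3) → 2 H
  atom 2: C, bond orders sum to 4 (valence 4) → 0 H
  atom 3: O, bond orders sum to 2 (valence 2) → 0 H
  atom 4: aromatic c, 3 neighbours → 0 H
  atom 5: aromatic c, 3 neighbours → 0 H
  atom 6: Br (halogen, monovalent) → 0 H
  atom 7: aromatic c, 3 neighbours → 0 H
  atom 8: C, bond orders sum to 3 (valence 4) → 1 H
  atom 9: O, bond orders sum to 2 (valence 2) → 0 H
  atom 10: aromatic c, 3 neighbours → 0 H
  atom 11: C, bond orders sum to 4 (valence 4) → 0 H
  atom 12: O, bond orders sum to 2 (valence 2) → 0 H
  atom 13: O, bond orders sum to 2 (valence 2) → 0 H
  atom 14: C, bond orders sum to 1 (valence 4) → 3 H
  atom 15: aromatic c, 3 neighbours → 0 H
  atom 16: aromatic c, 2 neighbours → 1 H
  atom 17: C, bond orders sum to 4 (valence 4) → 0 H
  atom 18: O, bond orders sum to 2 (valence 2) → 0 H
  atom 19: C, bond orders sum to 1 (valence 4) → 3 H
Totals → C:12, H:10, Br:1, N:1, O:5.
In Hill order: C12H10BrNO5.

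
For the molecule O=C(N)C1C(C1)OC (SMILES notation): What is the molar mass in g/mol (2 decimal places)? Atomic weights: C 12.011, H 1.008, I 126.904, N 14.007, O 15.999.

First, the molecular formula is C5H9NO2 (counting implicit H from valence).
  C: 5 × 12.011 = 60.055
  H: 9 × 1.008 = 9.072
  N: 1 × 14.007 = 14.007
  O: 2 × 15.999 = 31.998
Sum: 5×12.011 + 9×1.008 + 1×14.007 + 2×15.999 = 115.132 → 115.13 g/mol.

115.13 g/mol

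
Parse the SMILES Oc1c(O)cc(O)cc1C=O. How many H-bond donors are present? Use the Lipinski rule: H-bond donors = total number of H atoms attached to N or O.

Donors: find every N or O and count the H atoms it carries.
  atom 1 (O): bond orders sum to 1 → 1 H
  atom 4 (O): bond orders sum to 1 → 1 H
  atom 7 (O): bond orders sum to 1 → 1 H
  atom 11 (O): bond orders sum to 2 → 0 H
Lipinski HBD = 3.

3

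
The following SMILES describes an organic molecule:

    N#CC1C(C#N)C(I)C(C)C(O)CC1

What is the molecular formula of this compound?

C10H13IN2O

Walk through each heavy atom and fill implicit hydrogens from standard valence (C 4, N 3, O 2, S 2, halogen 1):
  atom 1: N, bond orders sum to 3 (valence 3) → 0 H
  atom 2: C, bond orders sum to 4 (valence 4) → 0 H
  atom 3: C, bond orders sum to 3 (valence 4) → 1 H
  atom 4: C, bond orders sum to 3 (valence 4) → 1 H
  atom 5: C, bond orders sum to 4 (valence 4) → 0 H
  atom 6: N, bond orders sum to 3 (valence 3) → 0 H
  atom 7: C, bond orders sum to 3 (valence 4) → 1 H
  atom 8: I (halogen, monovalent) → 0 H
  atom 9: C, bond orders sum to 3 (valence 4) → 1 H
  atom 10: C, bond orders sum to 1 (valence 4) → 3 H
  atom 11: C, bond orders sum to 3 (valence 4) → 1 H
  atom 12: O, bond orders sum to 1 (valence 2) → 1 H
  atom 13: C, bond orders sum to 2 (valence 4) → 2 H
  atom 14: C, bond orders sum to 2 (valence 4) → 2 H
Totals → C:10, H:13, I:1, N:2, O:1.
In Hill order: C10H13IN2O.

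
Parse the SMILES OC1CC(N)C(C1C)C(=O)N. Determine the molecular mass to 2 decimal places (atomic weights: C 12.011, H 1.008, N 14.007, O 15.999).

First, the molecular formula is C7H14N2O2 (counting implicit H from valence).
  C: 7 × 12.011 = 84.077
  H: 14 × 1.008 = 14.112
  N: 2 × 14.007 = 28.014
  O: 2 × 15.999 = 31.998
Sum: 7×12.011 + 14×1.008 + 2×14.007 + 2×15.999 = 158.201 → 158.20 g/mol.

158.20 g/mol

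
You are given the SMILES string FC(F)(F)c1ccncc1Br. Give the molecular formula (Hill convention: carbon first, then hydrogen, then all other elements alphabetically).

Walk through each heavy atom and fill implicit hydrogens from standard valence (C 4, N 3, O 2, S 2, halogen 1); for lowercase aromatic atoms, an aromatic c carries 1 H when it has two neighbours and 0 H with three, and aromatic n carries 0 H:
  atom 1: F (halogen, monovalent) → 0 H
  atom 2: C, bond orders sum to 4 (valence 4) → 0 H
  atom 3: F (halogen, monovalent) → 0 H
  atom 4: F (halogen, monovalent) → 0 H
  atom 5: aromatic c, 3 neighbours → 0 H
  atom 6: aromatic c, 2 neighbours → 1 H
  atom 7: aromatic c, 2 neighbours → 1 H
  atom 8: aromatic n, 2 neighbours → 0 H
  atom 9: aromatic c, 2 neighbours → 1 H
  atom 10: aromatic c, 3 neighbours → 0 H
  atom 11: Br (halogen, monovalent) → 0 H
Totals → C:6, H:3, Br:1, F:3, N:1.
In Hill order: C6H3BrF3N.

C6H3BrF3N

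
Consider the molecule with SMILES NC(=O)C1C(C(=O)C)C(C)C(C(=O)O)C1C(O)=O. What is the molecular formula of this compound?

C11H15NO6

Walk through each heavy atom and fill implicit hydrogens from standard valence (C 4, N 3, O 2, S 2, halogen 1):
  atom 1: N, bond orders sum to 1 (valence 3) → 2 H
  atom 2: C, bond orders sum to 4 (valence 4) → 0 H
  atom 3: O, bond orders sum to 2 (valence 2) → 0 H
  atom 4: C, bond orders sum to 3 (valence 4) → 1 H
  atom 5: C, bond orders sum to 3 (valence 4) → 1 H
  atom 6: C, bond orders sum to 4 (valence 4) → 0 H
  atom 7: O, bond orders sum to 2 (valence 2) → 0 H
  atom 8: C, bond orders sum to 1 (valence 4) → 3 H
  atom 9: C, bond orders sum to 3 (valence 4) → 1 H
  atom 10: C, bond orders sum to 1 (valence 4) → 3 H
  atom 11: C, bond orders sum to 3 (valence 4) → 1 H
  atom 12: C, bond orders sum to 4 (valence 4) → 0 H
  atom 13: O, bond orders sum to 2 (valence 2) → 0 H
  atom 14: O, bond orders sum to 1 (valence 2) → 1 H
  atom 15: C, bond orders sum to 3 (valence 4) → 1 H
  atom 16: C, bond orders sum to 4 (valence 4) → 0 H
  atom 17: O, bond orders sum to 1 (valence 2) → 1 H
  atom 18: O, bond orders sum to 2 (valence 2) → 0 H
Totals → C:11, H:15, N:1, O:6.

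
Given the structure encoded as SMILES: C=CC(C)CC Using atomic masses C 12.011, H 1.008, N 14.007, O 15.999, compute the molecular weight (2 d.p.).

First, the molecular formula is C6H12 (counting implicit H from valence).
  C: 6 × 12.011 = 72.066
  H: 12 × 1.008 = 12.096
Sum: 6×12.011 + 12×1.008 = 84.162 → 84.16 g/mol.

84.16 g/mol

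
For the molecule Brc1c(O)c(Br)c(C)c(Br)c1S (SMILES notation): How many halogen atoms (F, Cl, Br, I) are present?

Halogen atoms appear at heavy-atom positions 1, 6, 10 (3×Br).
Other groups present: 1 hydroxyl, 1 thiol.
Halogen count: 3.

3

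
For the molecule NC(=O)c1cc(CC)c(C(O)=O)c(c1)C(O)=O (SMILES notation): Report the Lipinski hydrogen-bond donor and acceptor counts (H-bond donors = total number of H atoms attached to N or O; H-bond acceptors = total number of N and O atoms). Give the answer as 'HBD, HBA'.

Donors: find every N or O and count the H atoms it carries.
  atom 1 (N): bond orders sum to 1 → 2 H
  atom 3 (O): bond orders sum to 2 → 0 H
  atom 11 (O): bond orders sum to 1 → 1 H
  atom 12 (O): bond orders sum to 2 → 0 H
  atom 16 (O): bond orders sum to 1 → 1 H
  atom 17 (O): bond orders sum to 2 → 0 H
Lipinski HBD = 4.
Acceptors: N atoms = 1, O atoms = 5 → HBA = 6.

4, 6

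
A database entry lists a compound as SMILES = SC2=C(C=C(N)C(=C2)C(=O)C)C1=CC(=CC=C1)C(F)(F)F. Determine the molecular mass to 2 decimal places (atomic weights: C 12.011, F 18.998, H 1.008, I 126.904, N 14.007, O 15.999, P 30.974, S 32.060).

311.32 g/mol

First, the molecular formula is C15H12F3NOS (counting implicit H from valence).
  C: 15 × 12.011 = 180.165
  F: 3 × 18.998 = 56.994
  H: 12 × 1.008 = 12.096
  N: 1 × 14.007 = 14.007
  O: 1 × 15.999 = 15.999
  S: 1 × 32.060 = 32.060
Sum: 15×12.011 + 3×18.998 + 12×1.008 + 1×14.007 + 1×15.999 + 1×32.060 = 311.321 → 311.32 g/mol.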